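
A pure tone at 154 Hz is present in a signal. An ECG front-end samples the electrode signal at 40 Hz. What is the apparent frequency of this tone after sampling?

154 Hz mod fs = 34 Hz.
34 Hz > fs/2 = 20 Hz, folds to fs − 34 Hz = 6 Hz.

6 Hz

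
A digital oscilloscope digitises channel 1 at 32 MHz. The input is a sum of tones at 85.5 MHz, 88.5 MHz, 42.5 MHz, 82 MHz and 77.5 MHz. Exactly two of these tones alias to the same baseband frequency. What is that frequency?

fs/2 = 16 MHz.
85.5 MHz mod fs = 21.5 MHz.
21.5 MHz > fs/2 = 16 MHz, folds to fs − 21.5 MHz = 10.5 MHz.
88.5 MHz mod fs = 24.5 MHz.
24.5 MHz > fs/2 = 16 MHz, folds to fs − 24.5 MHz = 7.5 MHz.
42.5 MHz mod fs = 10.5 MHz.
10.5 MHz ≤ fs/2 = 16 MHz, appears at 10.5 MHz.
82 MHz mod fs = 18 MHz.
18 MHz > fs/2 = 16 MHz, folds to fs − 18 MHz = 14 MHz.
77.5 MHz mod fs = 13.5 MHz.
13.5 MHz ≤ fs/2 = 16 MHz, appears at 13.5 MHz.
42.5 MHz and 85.5 MHz both map to 10.5 MHz.

10.5 MHz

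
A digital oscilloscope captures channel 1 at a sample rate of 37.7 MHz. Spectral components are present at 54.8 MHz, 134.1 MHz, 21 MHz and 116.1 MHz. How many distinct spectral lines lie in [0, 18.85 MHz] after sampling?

3

fs/2 = 18.85 MHz.
54.8 MHz mod fs = 17.1 MHz.
17.1 MHz ≤ fs/2 = 18.85 MHz, appears at 17.1 MHz.
134.1 MHz mod fs = 21 MHz.
21 MHz > fs/2 = 18.85 MHz, folds to fs − 21 MHz = 16.7 MHz.
21 MHz > fs/2 = 18.85 MHz, folds to fs − 21 MHz = 16.7 MHz.
116.1 MHz mod fs = 3 MHz.
3 MHz ≤ fs/2 = 18.85 MHz, appears at 3 MHz.
Distinct values: {3 MHz, 16.7 MHz, 17.1 MHz} → 3.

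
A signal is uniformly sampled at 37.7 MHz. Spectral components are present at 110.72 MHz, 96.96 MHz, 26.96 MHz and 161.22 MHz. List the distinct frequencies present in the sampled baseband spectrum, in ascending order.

2.38 MHz, 10.42 MHz, 10.74 MHz, 16.14 MHz

fs/2 = 18.85 MHz.
110.72 MHz mod fs = 35.32 MHz.
35.32 MHz > fs/2 = 18.85 MHz, folds to fs − 35.32 MHz = 2.38 MHz.
96.96 MHz mod fs = 21.56 MHz.
21.56 MHz > fs/2 = 18.85 MHz, folds to fs − 21.56 MHz = 16.14 MHz.
26.96 MHz > fs/2 = 18.85 MHz, folds to fs − 26.96 MHz = 10.74 MHz.
161.22 MHz mod fs = 10.42 MHz.
10.42 MHz ≤ fs/2 = 18.85 MHz, appears at 10.42 MHz.
Distinct values: {2.38 MHz, 10.42 MHz, 10.74 MHz, 16.14 MHz}.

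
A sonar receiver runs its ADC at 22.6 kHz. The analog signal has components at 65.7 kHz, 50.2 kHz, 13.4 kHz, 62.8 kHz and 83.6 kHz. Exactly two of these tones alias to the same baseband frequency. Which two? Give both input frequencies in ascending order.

50.2 kHz, 62.8 kHz

fs/2 = 11.3 kHz.
65.7 kHz mod fs = 20.5 kHz.
20.5 kHz > fs/2 = 11.3 kHz, folds to fs − 20.5 kHz = 2.1 kHz.
50.2 kHz mod fs = 5 kHz.
5 kHz ≤ fs/2 = 11.3 kHz, appears at 5 kHz.
13.4 kHz > fs/2 = 11.3 kHz, folds to fs − 13.4 kHz = 9.2 kHz.
62.8 kHz mod fs = 17.6 kHz.
17.6 kHz > fs/2 = 11.3 kHz, folds to fs − 17.6 kHz = 5 kHz.
83.6 kHz mod fs = 15.8 kHz.
15.8 kHz > fs/2 = 11.3 kHz, folds to fs − 15.8 kHz = 6.8 kHz.
50.2 kHz and 62.8 kHz both map to 5 kHz.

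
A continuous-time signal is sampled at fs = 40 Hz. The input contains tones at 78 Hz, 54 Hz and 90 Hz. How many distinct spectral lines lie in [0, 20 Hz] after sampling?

3

fs/2 = 20 Hz.
78 Hz mod fs = 38 Hz.
38 Hz > fs/2 = 20 Hz, folds to fs − 38 Hz = 2 Hz.
54 Hz mod fs = 14 Hz.
14 Hz ≤ fs/2 = 20 Hz, appears at 14 Hz.
90 Hz mod fs = 10 Hz.
10 Hz ≤ fs/2 = 20 Hz, appears at 10 Hz.
Distinct values: {2 Hz, 10 Hz, 14 Hz} → 3.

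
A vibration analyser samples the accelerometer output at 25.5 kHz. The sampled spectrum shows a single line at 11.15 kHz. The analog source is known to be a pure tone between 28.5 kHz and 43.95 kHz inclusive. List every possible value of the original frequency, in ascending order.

36.65 kHz, 39.85 kHz

Frequencies that alias to 11.15 kHz are k·fs ± 11.15 kHz for integer k ≥ 0.
k=0: 11.15 kHz.
k=1: 14.35 kHz, 36.65 kHz.
k=2: 39.85 kHz, 62.15 kHz.
k=3: 65.35 kHz, 87.65 kHz.
Within [28.5 kHz, 43.95 kHz]: 36.65 kHz, 39.85 kHz.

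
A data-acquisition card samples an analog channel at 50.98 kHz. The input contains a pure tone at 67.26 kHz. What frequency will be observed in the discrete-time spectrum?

16.28 kHz

67.26 kHz mod fs = 16.28 kHz.
16.28 kHz ≤ fs/2 = 25.49 kHz, appears at 16.28 kHz.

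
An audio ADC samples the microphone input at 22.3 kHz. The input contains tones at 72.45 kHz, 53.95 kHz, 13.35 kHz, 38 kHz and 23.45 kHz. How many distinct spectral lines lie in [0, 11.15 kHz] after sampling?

5

fs/2 = 11.15 kHz.
72.45 kHz mod fs = 5.55 kHz.
5.55 kHz ≤ fs/2 = 11.15 kHz, appears at 5.55 kHz.
53.95 kHz mod fs = 9.35 kHz.
9.35 kHz ≤ fs/2 = 11.15 kHz, appears at 9.35 kHz.
13.35 kHz > fs/2 = 11.15 kHz, folds to fs − 13.35 kHz = 8.95 kHz.
38 kHz mod fs = 15.7 kHz.
15.7 kHz > fs/2 = 11.15 kHz, folds to fs − 15.7 kHz = 6.6 kHz.
23.45 kHz mod fs = 1.15 kHz.
1.15 kHz ≤ fs/2 = 11.15 kHz, appears at 1.15 kHz.
Distinct values: {1.15 kHz, 5.55 kHz, 6.6 kHz, 8.95 kHz, 9.35 kHz} → 5.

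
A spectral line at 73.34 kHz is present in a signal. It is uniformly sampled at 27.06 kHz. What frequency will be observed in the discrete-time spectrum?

73.34 kHz mod fs = 19.22 kHz.
19.22 kHz > fs/2 = 13.53 kHz, folds to fs − 19.22 kHz = 7.84 kHz.

7.84 kHz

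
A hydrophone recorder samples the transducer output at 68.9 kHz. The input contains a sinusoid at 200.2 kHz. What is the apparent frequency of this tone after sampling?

200.2 kHz mod fs = 62.4 kHz.
62.4 kHz > fs/2 = 34.45 kHz, folds to fs − 62.4 kHz = 6.5 kHz.

6.5 kHz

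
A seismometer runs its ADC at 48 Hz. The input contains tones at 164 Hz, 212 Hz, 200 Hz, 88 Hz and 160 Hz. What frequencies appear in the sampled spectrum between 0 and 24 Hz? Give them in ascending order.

8 Hz, 16 Hz, 20 Hz

fs/2 = 24 Hz.
164 Hz mod fs = 20 Hz.
20 Hz ≤ fs/2 = 24 Hz, appears at 20 Hz.
212 Hz mod fs = 20 Hz.
20 Hz ≤ fs/2 = 24 Hz, appears at 20 Hz.
200 Hz mod fs = 8 Hz.
8 Hz ≤ fs/2 = 24 Hz, appears at 8 Hz.
88 Hz mod fs = 40 Hz.
40 Hz > fs/2 = 24 Hz, folds to fs − 40 Hz = 8 Hz.
160 Hz mod fs = 16 Hz.
16 Hz ≤ fs/2 = 24 Hz, appears at 16 Hz.
Distinct values: {8 Hz, 16 Hz, 20 Hz}.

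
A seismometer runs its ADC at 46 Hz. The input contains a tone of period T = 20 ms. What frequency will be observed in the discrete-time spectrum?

4 Hz

T = 20 ms → f = 1/T = 50 Hz.
50 Hz mod fs = 4 Hz.
4 Hz ≤ fs/2 = 23 Hz, appears at 4 Hz.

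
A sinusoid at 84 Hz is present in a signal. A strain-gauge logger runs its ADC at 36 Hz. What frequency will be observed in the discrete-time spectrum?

12 Hz

84 Hz mod fs = 12 Hz.
12 Hz ≤ fs/2 = 18 Hz, appears at 12 Hz.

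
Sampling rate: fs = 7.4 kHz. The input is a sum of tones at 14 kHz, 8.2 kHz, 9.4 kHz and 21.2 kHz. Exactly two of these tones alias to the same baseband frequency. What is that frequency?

0.8 kHz

fs/2 = 3.7 kHz.
14 kHz mod fs = 6.6 kHz.
6.6 kHz > fs/2 = 3.7 kHz, folds to fs − 6.6 kHz = 0.8 kHz.
8.2 kHz mod fs = 0.8 kHz.
0.8 kHz ≤ fs/2 = 3.7 kHz, appears at 0.8 kHz.
9.4 kHz mod fs = 2 kHz.
2 kHz ≤ fs/2 = 3.7 kHz, appears at 2 kHz.
21.2 kHz mod fs = 6.4 kHz.
6.4 kHz > fs/2 = 3.7 kHz, folds to fs − 6.4 kHz = 1 kHz.
8.2 kHz and 14 kHz both map to 0.8 kHz.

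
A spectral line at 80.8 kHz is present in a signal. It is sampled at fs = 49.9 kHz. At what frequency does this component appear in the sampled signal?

80.8 kHz mod fs = 30.9 kHz.
30.9 kHz > fs/2 = 24.95 kHz, folds to fs − 30.9 kHz = 19 kHz.

19 kHz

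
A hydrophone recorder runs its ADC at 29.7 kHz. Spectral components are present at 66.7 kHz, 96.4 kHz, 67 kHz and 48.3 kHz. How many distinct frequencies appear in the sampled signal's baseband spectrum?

3

fs/2 = 14.85 kHz.
66.7 kHz mod fs = 7.3 kHz.
7.3 kHz ≤ fs/2 = 14.85 kHz, appears at 7.3 kHz.
96.4 kHz mod fs = 7.3 kHz.
7.3 kHz ≤ fs/2 = 14.85 kHz, appears at 7.3 kHz.
67 kHz mod fs = 7.6 kHz.
7.6 kHz ≤ fs/2 = 14.85 kHz, appears at 7.6 kHz.
48.3 kHz mod fs = 18.6 kHz.
18.6 kHz > fs/2 = 14.85 kHz, folds to fs − 18.6 kHz = 11.1 kHz.
Distinct values: {7.3 kHz, 7.6 kHz, 11.1 kHz} → 3.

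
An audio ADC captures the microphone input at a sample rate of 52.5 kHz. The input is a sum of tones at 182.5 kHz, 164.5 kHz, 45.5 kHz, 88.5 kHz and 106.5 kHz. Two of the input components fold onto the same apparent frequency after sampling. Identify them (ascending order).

fs/2 = 26.25 kHz.
182.5 kHz mod fs = 25 kHz.
25 kHz ≤ fs/2 = 26.25 kHz, appears at 25 kHz.
164.5 kHz mod fs = 7 kHz.
7 kHz ≤ fs/2 = 26.25 kHz, appears at 7 kHz.
45.5 kHz > fs/2 = 26.25 kHz, folds to fs − 45.5 kHz = 7 kHz.
88.5 kHz mod fs = 36 kHz.
36 kHz > fs/2 = 26.25 kHz, folds to fs − 36 kHz = 16.5 kHz.
106.5 kHz mod fs = 1.5 kHz.
1.5 kHz ≤ fs/2 = 26.25 kHz, appears at 1.5 kHz.
45.5 kHz and 164.5 kHz both map to 7 kHz.

45.5 kHz, 164.5 kHz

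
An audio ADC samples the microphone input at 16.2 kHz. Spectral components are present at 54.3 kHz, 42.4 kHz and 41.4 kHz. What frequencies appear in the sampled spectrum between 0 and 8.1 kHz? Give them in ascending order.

fs/2 = 8.1 kHz.
54.3 kHz mod fs = 5.7 kHz.
5.7 kHz ≤ fs/2 = 8.1 kHz, appears at 5.7 kHz.
42.4 kHz mod fs = 10 kHz.
10 kHz > fs/2 = 8.1 kHz, folds to fs − 10 kHz = 6.2 kHz.
41.4 kHz mod fs = 9 kHz.
9 kHz > fs/2 = 8.1 kHz, folds to fs − 9 kHz = 7.2 kHz.
Distinct values: {5.7 kHz, 6.2 kHz, 7.2 kHz}.

5.7 kHz, 6.2 kHz, 7.2 kHz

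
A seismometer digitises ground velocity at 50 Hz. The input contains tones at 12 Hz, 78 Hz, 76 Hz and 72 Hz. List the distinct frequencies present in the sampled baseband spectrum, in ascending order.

12 Hz, 22 Hz, 24 Hz

fs/2 = 25 Hz.
12 Hz ≤ fs/2 = 25 Hz, passes unchanged.
78 Hz mod fs = 28 Hz.
28 Hz > fs/2 = 25 Hz, folds to fs − 28 Hz = 22 Hz.
76 Hz mod fs = 26 Hz.
26 Hz > fs/2 = 25 Hz, folds to fs − 26 Hz = 24 Hz.
72 Hz mod fs = 22 Hz.
22 Hz ≤ fs/2 = 25 Hz, appears at 22 Hz.
Distinct values: {12 Hz, 22 Hz, 24 Hz}.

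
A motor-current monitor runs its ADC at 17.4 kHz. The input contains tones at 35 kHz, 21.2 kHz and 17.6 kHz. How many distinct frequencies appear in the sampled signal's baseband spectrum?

fs/2 = 8.7 kHz.
35 kHz mod fs = 0.2 kHz.
0.2 kHz ≤ fs/2 = 8.7 kHz, appears at 0.2 kHz.
21.2 kHz mod fs = 3.8 kHz.
3.8 kHz ≤ fs/2 = 8.7 kHz, appears at 3.8 kHz.
17.6 kHz mod fs = 0.2 kHz.
0.2 kHz ≤ fs/2 = 8.7 kHz, appears at 0.2 kHz.
Distinct values: {0.2 kHz, 3.8 kHz} → 2.

2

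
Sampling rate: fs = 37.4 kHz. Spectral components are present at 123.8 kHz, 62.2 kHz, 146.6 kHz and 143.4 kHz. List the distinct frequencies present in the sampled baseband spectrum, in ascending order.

3 kHz, 6.2 kHz, 11.6 kHz, 12.6 kHz

fs/2 = 18.7 kHz.
123.8 kHz mod fs = 11.6 kHz.
11.6 kHz ≤ fs/2 = 18.7 kHz, appears at 11.6 kHz.
62.2 kHz mod fs = 24.8 kHz.
24.8 kHz > fs/2 = 18.7 kHz, folds to fs − 24.8 kHz = 12.6 kHz.
146.6 kHz mod fs = 34.4 kHz.
34.4 kHz > fs/2 = 18.7 kHz, folds to fs − 34.4 kHz = 3 kHz.
143.4 kHz mod fs = 31.2 kHz.
31.2 kHz > fs/2 = 18.7 kHz, folds to fs − 31.2 kHz = 6.2 kHz.
Distinct values: {3 kHz, 6.2 kHz, 11.6 kHz, 12.6 kHz}.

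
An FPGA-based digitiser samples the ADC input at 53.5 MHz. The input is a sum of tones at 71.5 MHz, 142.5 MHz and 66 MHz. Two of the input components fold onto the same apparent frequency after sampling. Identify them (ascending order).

fs/2 = 26.75 MHz.
71.5 MHz mod fs = 18 MHz.
18 MHz ≤ fs/2 = 26.75 MHz, appears at 18 MHz.
142.5 MHz mod fs = 35.5 MHz.
35.5 MHz > fs/2 = 26.75 MHz, folds to fs − 35.5 MHz = 18 MHz.
66 MHz mod fs = 12.5 MHz.
12.5 MHz ≤ fs/2 = 26.75 MHz, appears at 12.5 MHz.
71.5 MHz and 142.5 MHz both map to 18 MHz.

71.5 MHz, 142.5 MHz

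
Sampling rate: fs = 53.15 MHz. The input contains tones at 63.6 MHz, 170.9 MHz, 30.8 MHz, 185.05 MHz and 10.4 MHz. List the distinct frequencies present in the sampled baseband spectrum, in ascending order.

fs/2 = 26.575 MHz.
63.6 MHz mod fs = 10.45 MHz.
10.45 MHz ≤ fs/2 = 26.575 MHz, appears at 10.45 MHz.
170.9 MHz mod fs = 11.45 MHz.
11.45 MHz ≤ fs/2 = 26.575 MHz, appears at 11.45 MHz.
30.8 MHz > fs/2 = 26.575 MHz, folds to fs − 30.8 MHz = 22.35 MHz.
185.05 MHz mod fs = 25.6 MHz.
25.6 MHz ≤ fs/2 = 26.575 MHz, appears at 25.6 MHz.
10.4 MHz ≤ fs/2 = 26.575 MHz, passes unchanged.
Distinct values: {10.4 MHz, 10.45 MHz, 11.45 MHz, 22.35 MHz, 25.6 MHz}.

10.4 MHz, 10.45 MHz, 11.45 MHz, 22.35 MHz, 25.6 MHz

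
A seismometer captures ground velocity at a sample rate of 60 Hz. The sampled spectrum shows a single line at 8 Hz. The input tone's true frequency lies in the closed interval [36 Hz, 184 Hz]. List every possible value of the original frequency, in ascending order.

Frequencies that alias to 8 Hz are k·fs ± 8 Hz for integer k ≥ 0.
k=0: 8 Hz.
k=1: 52 Hz, 68 Hz.
k=2: 112 Hz, 128 Hz.
k=3: 172 Hz, 188 Hz.
k=4: 232 Hz, 248 Hz.
Within [36 Hz, 184 Hz]: 52 Hz, 68 Hz, 112 Hz, 128 Hz, 172 Hz.

52 Hz, 68 Hz, 112 Hz, 128 Hz, 172 Hz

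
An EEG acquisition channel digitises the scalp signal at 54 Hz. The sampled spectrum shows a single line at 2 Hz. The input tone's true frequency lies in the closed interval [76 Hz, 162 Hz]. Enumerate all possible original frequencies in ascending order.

Frequencies that alias to 2 Hz are k·fs ± 2 Hz for integer k ≥ 0.
k=0: 2 Hz.
k=1: 52 Hz, 56 Hz.
k=2: 106 Hz, 110 Hz.
k=3: 160 Hz, 164 Hz.
k=4: 214 Hz, 218 Hz.
Within [76 Hz, 162 Hz]: 106 Hz, 110 Hz, 160 Hz.

106 Hz, 110 Hz, 160 Hz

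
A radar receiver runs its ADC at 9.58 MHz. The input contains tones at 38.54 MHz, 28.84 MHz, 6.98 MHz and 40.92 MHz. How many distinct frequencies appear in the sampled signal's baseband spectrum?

fs/2 = 4.79 MHz.
38.54 MHz mod fs = 0.22 MHz.
0.22 MHz ≤ fs/2 = 4.79 MHz, appears at 0.22 MHz.
28.84 MHz mod fs = 0.1 MHz.
0.1 MHz ≤ fs/2 = 4.79 MHz, appears at 0.1 MHz.
6.98 MHz > fs/2 = 4.79 MHz, folds to fs − 6.98 MHz = 2.6 MHz.
40.92 MHz mod fs = 2.6 MHz.
2.6 MHz ≤ fs/2 = 4.79 MHz, appears at 2.6 MHz.
Distinct values: {0.1 MHz, 0.22 MHz, 2.6 MHz} → 3.

3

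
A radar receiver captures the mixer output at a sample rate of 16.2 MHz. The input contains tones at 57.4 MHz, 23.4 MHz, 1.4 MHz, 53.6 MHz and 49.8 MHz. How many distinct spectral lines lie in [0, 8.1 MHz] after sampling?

5

fs/2 = 8.1 MHz.
57.4 MHz mod fs = 8.8 MHz.
8.8 MHz > fs/2 = 8.1 MHz, folds to fs − 8.8 MHz = 7.4 MHz.
23.4 MHz mod fs = 7.2 MHz.
7.2 MHz ≤ fs/2 = 8.1 MHz, appears at 7.2 MHz.
1.4 MHz ≤ fs/2 = 8.1 MHz, passes unchanged.
53.6 MHz mod fs = 5 MHz.
5 MHz ≤ fs/2 = 8.1 MHz, appears at 5 MHz.
49.8 MHz mod fs = 1.2 MHz.
1.2 MHz ≤ fs/2 = 8.1 MHz, appears at 1.2 MHz.
Distinct values: {1.2 MHz, 1.4 MHz, 5 MHz, 7.2 MHz, 7.4 MHz} → 5.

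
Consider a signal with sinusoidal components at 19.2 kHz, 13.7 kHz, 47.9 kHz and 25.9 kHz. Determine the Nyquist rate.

95.8 kHz

Highest-frequency component: 47.9 kHz.
Nyquist rate = 2 × 47.9 kHz = 95.8 kHz.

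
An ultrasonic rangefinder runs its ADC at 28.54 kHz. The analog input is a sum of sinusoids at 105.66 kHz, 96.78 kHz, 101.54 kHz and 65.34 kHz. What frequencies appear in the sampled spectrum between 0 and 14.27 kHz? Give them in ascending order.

fs/2 = 14.27 kHz.
105.66 kHz mod fs = 20.04 kHz.
20.04 kHz > fs/2 = 14.27 kHz, folds to fs − 20.04 kHz = 8.5 kHz.
96.78 kHz mod fs = 11.16 kHz.
11.16 kHz ≤ fs/2 = 14.27 kHz, appears at 11.16 kHz.
101.54 kHz mod fs = 15.92 kHz.
15.92 kHz > fs/2 = 14.27 kHz, folds to fs − 15.92 kHz = 12.62 kHz.
65.34 kHz mod fs = 8.26 kHz.
8.26 kHz ≤ fs/2 = 14.27 kHz, appears at 8.26 kHz.
Distinct values: {8.26 kHz, 8.5 kHz, 11.16 kHz, 12.62 kHz}.

8.26 kHz, 8.5 kHz, 11.16 kHz, 12.62 kHz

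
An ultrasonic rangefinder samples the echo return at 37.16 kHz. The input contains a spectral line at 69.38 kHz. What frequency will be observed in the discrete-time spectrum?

4.94 kHz

69.38 kHz mod fs = 32.22 kHz.
32.22 kHz > fs/2 = 18.58 kHz, folds to fs − 32.22 kHz = 4.94 kHz.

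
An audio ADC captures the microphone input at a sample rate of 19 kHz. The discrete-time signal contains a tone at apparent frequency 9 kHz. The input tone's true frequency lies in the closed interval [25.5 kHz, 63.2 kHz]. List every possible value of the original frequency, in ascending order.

Frequencies that alias to 9 kHz are k·fs ± 9 kHz for integer k ≥ 0.
k=0: 9 kHz.
k=1: 10 kHz, 28 kHz.
k=2: 29 kHz, 47 kHz.
k=3: 48 kHz, 66 kHz.
k=4: 67 kHz, 85 kHz.
Within [25.5 kHz, 63.2 kHz]: 28 kHz, 29 kHz, 47 kHz, 48 kHz.

28 kHz, 29 kHz, 47 kHz, 48 kHz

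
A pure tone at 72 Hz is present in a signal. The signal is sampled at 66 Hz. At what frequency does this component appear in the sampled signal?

72 Hz mod fs = 6 Hz.
6 Hz ≤ fs/2 = 33 Hz, appears at 6 Hz.

6 Hz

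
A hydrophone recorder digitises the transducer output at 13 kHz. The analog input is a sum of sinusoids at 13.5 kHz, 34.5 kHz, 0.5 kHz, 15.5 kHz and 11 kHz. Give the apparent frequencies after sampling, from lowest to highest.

fs/2 = 6.5 kHz.
13.5 kHz mod fs = 0.5 kHz.
0.5 kHz ≤ fs/2 = 6.5 kHz, appears at 0.5 kHz.
34.5 kHz mod fs = 8.5 kHz.
8.5 kHz > fs/2 = 6.5 kHz, folds to fs − 8.5 kHz = 4.5 kHz.
0.5 kHz ≤ fs/2 = 6.5 kHz, passes unchanged.
15.5 kHz mod fs = 2.5 kHz.
2.5 kHz ≤ fs/2 = 6.5 kHz, appears at 2.5 kHz.
11 kHz > fs/2 = 6.5 kHz, folds to fs − 11 kHz = 2 kHz.
Distinct values: {0.5 kHz, 2 kHz, 2.5 kHz, 4.5 kHz}.

0.5 kHz, 2 kHz, 2.5 kHz, 4.5 kHz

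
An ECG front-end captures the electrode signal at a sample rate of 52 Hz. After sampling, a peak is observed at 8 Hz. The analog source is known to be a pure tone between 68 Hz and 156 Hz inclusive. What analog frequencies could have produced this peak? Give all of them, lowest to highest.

Frequencies that alias to 8 Hz are k·fs ± 8 Hz for integer k ≥ 0.
k=0: 8 Hz.
k=1: 44 Hz, 60 Hz.
k=2: 96 Hz, 112 Hz.
k=3: 148 Hz, 164 Hz.
k=4: 200 Hz, 216 Hz.
Within [68 Hz, 156 Hz]: 96 Hz, 112 Hz, 148 Hz.

96 Hz, 112 Hz, 148 Hz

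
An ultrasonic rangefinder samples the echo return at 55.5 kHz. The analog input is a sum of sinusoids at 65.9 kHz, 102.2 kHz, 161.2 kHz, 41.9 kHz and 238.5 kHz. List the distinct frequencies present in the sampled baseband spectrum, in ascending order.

5.3 kHz, 8.8 kHz, 10.4 kHz, 13.6 kHz, 16.5 kHz

fs/2 = 27.75 kHz.
65.9 kHz mod fs = 10.4 kHz.
10.4 kHz ≤ fs/2 = 27.75 kHz, appears at 10.4 kHz.
102.2 kHz mod fs = 46.7 kHz.
46.7 kHz > fs/2 = 27.75 kHz, folds to fs − 46.7 kHz = 8.8 kHz.
161.2 kHz mod fs = 50.2 kHz.
50.2 kHz > fs/2 = 27.75 kHz, folds to fs − 50.2 kHz = 5.3 kHz.
41.9 kHz > fs/2 = 27.75 kHz, folds to fs − 41.9 kHz = 13.6 kHz.
238.5 kHz mod fs = 16.5 kHz.
16.5 kHz ≤ fs/2 = 27.75 kHz, appears at 16.5 kHz.
Distinct values: {5.3 kHz, 8.8 kHz, 10.4 kHz, 13.6 kHz, 16.5 kHz}.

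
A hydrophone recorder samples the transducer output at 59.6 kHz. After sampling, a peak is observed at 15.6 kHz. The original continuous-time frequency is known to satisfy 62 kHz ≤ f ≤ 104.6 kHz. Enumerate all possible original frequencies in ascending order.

75.2 kHz, 103.6 kHz

Frequencies that alias to 15.6 kHz are k·fs ± 15.6 kHz for integer k ≥ 0.
k=0: 15.6 kHz.
k=1: 44 kHz, 75.2 kHz.
k=2: 103.6 kHz, 134.8 kHz.
k=3: 163.2 kHz, 194.4 kHz.
Within [62 kHz, 104.6 kHz]: 75.2 kHz, 103.6 kHz.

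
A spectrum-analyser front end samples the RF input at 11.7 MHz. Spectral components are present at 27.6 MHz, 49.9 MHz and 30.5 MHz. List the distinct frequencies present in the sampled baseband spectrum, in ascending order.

fs/2 = 5.85 MHz.
27.6 MHz mod fs = 4.2 MHz.
4.2 MHz ≤ fs/2 = 5.85 MHz, appears at 4.2 MHz.
49.9 MHz mod fs = 3.1 MHz.
3.1 MHz ≤ fs/2 = 5.85 MHz, appears at 3.1 MHz.
30.5 MHz mod fs = 7.1 MHz.
7.1 MHz > fs/2 = 5.85 MHz, folds to fs − 7.1 MHz = 4.6 MHz.
Distinct values: {3.1 MHz, 4.2 MHz, 4.6 MHz}.

3.1 MHz, 4.2 MHz, 4.6 MHz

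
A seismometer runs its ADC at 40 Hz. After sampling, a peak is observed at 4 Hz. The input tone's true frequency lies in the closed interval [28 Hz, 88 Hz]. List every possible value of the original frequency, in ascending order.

36 Hz, 44 Hz, 76 Hz, 84 Hz

Frequencies that alias to 4 Hz are k·fs ± 4 Hz for integer k ≥ 0.
k=0: 4 Hz.
k=1: 36 Hz, 44 Hz.
k=2: 76 Hz, 84 Hz.
k=3: 116 Hz, 124 Hz.
Within [28 Hz, 88 Hz]: 36 Hz, 44 Hz, 76 Hz, 84 Hz.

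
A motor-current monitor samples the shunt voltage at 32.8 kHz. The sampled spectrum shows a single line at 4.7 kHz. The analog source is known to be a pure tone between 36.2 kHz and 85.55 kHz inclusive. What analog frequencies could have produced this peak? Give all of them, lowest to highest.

Frequencies that alias to 4.7 kHz are k·fs ± 4.7 kHz for integer k ≥ 0.
k=0: 4.7 kHz.
k=1: 28.1 kHz, 37.5 kHz.
k=2: 60.9 kHz, 70.3 kHz.
k=3: 93.7 kHz, 103.1 kHz.
Within [36.2 kHz, 85.55 kHz]: 37.5 kHz, 60.9 kHz, 70.3 kHz.

37.5 kHz, 60.9 kHz, 70.3 kHz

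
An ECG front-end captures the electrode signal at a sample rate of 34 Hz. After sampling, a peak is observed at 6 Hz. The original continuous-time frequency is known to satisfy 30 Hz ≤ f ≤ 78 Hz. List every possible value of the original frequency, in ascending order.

Frequencies that alias to 6 Hz are k·fs ± 6 Hz for integer k ≥ 0.
k=0: 6 Hz.
k=1: 28 Hz, 40 Hz.
k=2: 62 Hz, 74 Hz.
k=3: 96 Hz, 108 Hz.
Within [30 Hz, 78 Hz]: 40 Hz, 62 Hz, 74 Hz.

40 Hz, 62 Hz, 74 Hz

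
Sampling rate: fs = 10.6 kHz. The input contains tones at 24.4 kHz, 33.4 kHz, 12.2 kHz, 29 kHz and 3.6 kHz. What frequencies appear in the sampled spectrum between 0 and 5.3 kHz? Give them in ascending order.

1.6 kHz, 2.8 kHz, 3.2 kHz, 3.6 kHz

fs/2 = 5.3 kHz.
24.4 kHz mod fs = 3.2 kHz.
3.2 kHz ≤ fs/2 = 5.3 kHz, appears at 3.2 kHz.
33.4 kHz mod fs = 1.6 kHz.
1.6 kHz ≤ fs/2 = 5.3 kHz, appears at 1.6 kHz.
12.2 kHz mod fs = 1.6 kHz.
1.6 kHz ≤ fs/2 = 5.3 kHz, appears at 1.6 kHz.
29 kHz mod fs = 7.8 kHz.
7.8 kHz > fs/2 = 5.3 kHz, folds to fs − 7.8 kHz = 2.8 kHz.
3.6 kHz ≤ fs/2 = 5.3 kHz, passes unchanged.
Distinct values: {1.6 kHz, 2.8 kHz, 3.2 kHz, 3.6 kHz}.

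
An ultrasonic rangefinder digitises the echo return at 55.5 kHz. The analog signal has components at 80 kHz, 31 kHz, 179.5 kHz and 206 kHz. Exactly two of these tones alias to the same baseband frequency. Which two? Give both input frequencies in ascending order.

fs/2 = 27.75 kHz.
80 kHz mod fs = 24.5 kHz.
24.5 kHz ≤ fs/2 = 27.75 kHz, appears at 24.5 kHz.
31 kHz > fs/2 = 27.75 kHz, folds to fs − 31 kHz = 24.5 kHz.
179.5 kHz mod fs = 13 kHz.
13 kHz ≤ fs/2 = 27.75 kHz, appears at 13 kHz.
206 kHz mod fs = 39.5 kHz.
39.5 kHz > fs/2 = 27.75 kHz, folds to fs − 39.5 kHz = 16 kHz.
31 kHz and 80 kHz both map to 24.5 kHz.

31 kHz, 80 kHz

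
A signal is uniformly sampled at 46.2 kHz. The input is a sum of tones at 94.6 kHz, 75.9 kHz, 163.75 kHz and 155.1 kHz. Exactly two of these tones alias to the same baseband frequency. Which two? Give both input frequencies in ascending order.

75.9 kHz, 155.1 kHz

fs/2 = 23.1 kHz.
94.6 kHz mod fs = 2.2 kHz.
2.2 kHz ≤ fs/2 = 23.1 kHz, appears at 2.2 kHz.
75.9 kHz mod fs = 29.7 kHz.
29.7 kHz > fs/2 = 23.1 kHz, folds to fs − 29.7 kHz = 16.5 kHz.
163.75 kHz mod fs = 25.15 kHz.
25.15 kHz > fs/2 = 23.1 kHz, folds to fs − 25.15 kHz = 21.05 kHz.
155.1 kHz mod fs = 16.5 kHz.
16.5 kHz ≤ fs/2 = 23.1 kHz, appears at 16.5 kHz.
75.9 kHz and 155.1 kHz both map to 16.5 kHz.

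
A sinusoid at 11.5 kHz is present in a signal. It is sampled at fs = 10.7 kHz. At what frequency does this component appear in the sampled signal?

0.8 kHz

11.5 kHz mod fs = 0.8 kHz.
0.8 kHz ≤ fs/2 = 5.35 kHz, appears at 0.8 kHz.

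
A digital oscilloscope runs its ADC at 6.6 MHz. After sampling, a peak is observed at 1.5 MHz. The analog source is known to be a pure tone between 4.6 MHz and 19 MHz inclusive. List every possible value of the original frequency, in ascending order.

5.1 MHz, 8.1 MHz, 11.7 MHz, 14.7 MHz, 18.3 MHz

Frequencies that alias to 1.5 MHz are k·fs ± 1.5 MHz for integer k ≥ 0.
k=0: 1.5 MHz.
k=1: 5.1 MHz, 8.1 MHz.
k=2: 11.7 MHz, 14.7 MHz.
k=3: 18.3 MHz, 21.3 MHz.
k=4: 24.9 MHz, 27.9 MHz.
Within [4.6 MHz, 19 MHz]: 5.1 MHz, 8.1 MHz, 11.7 MHz, 14.7 MHz, 18.3 MHz.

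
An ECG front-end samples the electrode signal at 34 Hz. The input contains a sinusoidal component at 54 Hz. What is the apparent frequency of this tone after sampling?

54 Hz mod fs = 20 Hz.
20 Hz > fs/2 = 17 Hz, folds to fs − 20 Hz = 14 Hz.

14 Hz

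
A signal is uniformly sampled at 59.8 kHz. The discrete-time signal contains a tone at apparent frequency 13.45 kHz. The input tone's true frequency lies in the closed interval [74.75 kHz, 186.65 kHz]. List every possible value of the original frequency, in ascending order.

Frequencies that alias to 13.45 kHz are k·fs ± 13.45 kHz for integer k ≥ 0.
k=0: 13.45 kHz.
k=1: 46.35 kHz, 73.25 kHz.
k=2: 106.15 kHz, 133.05 kHz.
k=3: 165.95 kHz, 192.85 kHz.
k=4: 225.75 kHz, 252.65 kHz.
Within [74.75 kHz, 186.65 kHz]: 106.15 kHz, 133.05 kHz, 165.95 kHz.

106.15 kHz, 133.05 kHz, 165.95 kHz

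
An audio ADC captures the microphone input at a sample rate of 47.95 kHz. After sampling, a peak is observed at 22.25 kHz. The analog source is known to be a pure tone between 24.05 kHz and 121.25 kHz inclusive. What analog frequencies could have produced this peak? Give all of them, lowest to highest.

Frequencies that alias to 22.25 kHz are k·fs ± 22.25 kHz for integer k ≥ 0.
k=0: 22.25 kHz.
k=1: 25.7 kHz, 70.2 kHz.
k=2: 73.65 kHz, 118.15 kHz.
k=3: 121.6 kHz, 166.1 kHz.
Within [24.05 kHz, 121.25 kHz]: 25.7 kHz, 70.2 kHz, 73.65 kHz, 118.15 kHz.

25.7 kHz, 70.2 kHz, 73.65 kHz, 118.15 kHz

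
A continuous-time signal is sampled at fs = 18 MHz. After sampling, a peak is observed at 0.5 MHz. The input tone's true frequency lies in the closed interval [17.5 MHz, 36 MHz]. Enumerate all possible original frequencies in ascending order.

17.5 MHz, 18.5 MHz, 35.5 MHz

Frequencies that alias to 0.5 MHz are k·fs ± 0.5 MHz for integer k ≥ 0.
k=0: 0.5 MHz.
k=1: 17.5 MHz, 18.5 MHz.
k=2: 35.5 MHz, 36.5 MHz.
k=3: 53.5 MHz, 54.5 MHz.
Within [17.5 MHz, 36 MHz]: 17.5 MHz, 18.5 MHz, 35.5 MHz.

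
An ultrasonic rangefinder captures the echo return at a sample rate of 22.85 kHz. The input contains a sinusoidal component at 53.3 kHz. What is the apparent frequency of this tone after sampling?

7.6 kHz

53.3 kHz mod fs = 7.6 kHz.
7.6 kHz ≤ fs/2 = 11.425 kHz, appears at 7.6 kHz.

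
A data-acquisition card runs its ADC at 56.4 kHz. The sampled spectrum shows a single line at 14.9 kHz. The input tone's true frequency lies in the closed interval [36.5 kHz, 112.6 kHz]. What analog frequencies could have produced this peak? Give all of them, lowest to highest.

Frequencies that alias to 14.9 kHz are k·fs ± 14.9 kHz for integer k ≥ 0.
k=0: 14.9 kHz.
k=1: 41.5 kHz, 71.3 kHz.
k=2: 97.9 kHz, 127.7 kHz.
k=3: 154.3 kHz, 184.1 kHz.
Within [36.5 kHz, 112.6 kHz]: 41.5 kHz, 71.3 kHz, 97.9 kHz.

41.5 kHz, 71.3 kHz, 97.9 kHz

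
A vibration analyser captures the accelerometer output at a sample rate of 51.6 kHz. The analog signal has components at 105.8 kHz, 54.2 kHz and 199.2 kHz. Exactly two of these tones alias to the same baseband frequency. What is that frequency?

fs/2 = 25.8 kHz.
105.8 kHz mod fs = 2.6 kHz.
2.6 kHz ≤ fs/2 = 25.8 kHz, appears at 2.6 kHz.
54.2 kHz mod fs = 2.6 kHz.
2.6 kHz ≤ fs/2 = 25.8 kHz, appears at 2.6 kHz.
199.2 kHz mod fs = 44.4 kHz.
44.4 kHz > fs/2 = 25.8 kHz, folds to fs − 44.4 kHz = 7.2 kHz.
54.2 kHz and 105.8 kHz both map to 2.6 kHz.

2.6 kHz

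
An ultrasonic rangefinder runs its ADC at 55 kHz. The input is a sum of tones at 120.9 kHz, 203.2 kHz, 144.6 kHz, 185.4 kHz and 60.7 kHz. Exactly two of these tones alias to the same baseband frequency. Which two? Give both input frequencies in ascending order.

144.6 kHz, 185.4 kHz

fs/2 = 27.5 kHz.
120.9 kHz mod fs = 10.9 kHz.
10.9 kHz ≤ fs/2 = 27.5 kHz, appears at 10.9 kHz.
203.2 kHz mod fs = 38.2 kHz.
38.2 kHz > fs/2 = 27.5 kHz, folds to fs − 38.2 kHz = 16.8 kHz.
144.6 kHz mod fs = 34.6 kHz.
34.6 kHz > fs/2 = 27.5 kHz, folds to fs − 34.6 kHz = 20.4 kHz.
185.4 kHz mod fs = 20.4 kHz.
20.4 kHz ≤ fs/2 = 27.5 kHz, appears at 20.4 kHz.
60.7 kHz mod fs = 5.7 kHz.
5.7 kHz ≤ fs/2 = 27.5 kHz, appears at 5.7 kHz.
144.6 kHz and 185.4 kHz both map to 20.4 kHz.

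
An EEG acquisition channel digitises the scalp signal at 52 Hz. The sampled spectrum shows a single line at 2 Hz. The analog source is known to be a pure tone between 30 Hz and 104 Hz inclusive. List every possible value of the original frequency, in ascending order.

Frequencies that alias to 2 Hz are k·fs ± 2 Hz for integer k ≥ 0.
k=0: 2 Hz.
k=1: 50 Hz, 54 Hz.
k=2: 102 Hz, 106 Hz.
k=3: 154 Hz, 158 Hz.
Within [30 Hz, 104 Hz]: 50 Hz, 54 Hz, 102 Hz.

50 Hz, 54 Hz, 102 Hz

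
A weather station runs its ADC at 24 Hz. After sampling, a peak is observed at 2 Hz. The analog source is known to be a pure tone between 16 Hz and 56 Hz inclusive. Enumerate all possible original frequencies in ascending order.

22 Hz, 26 Hz, 46 Hz, 50 Hz

Frequencies that alias to 2 Hz are k·fs ± 2 Hz for integer k ≥ 0.
k=0: 2 Hz.
k=1: 22 Hz, 26 Hz.
k=2: 46 Hz, 50 Hz.
k=3: 70 Hz, 74 Hz.
Within [16 Hz, 56 Hz]: 22 Hz, 26 Hz, 46 Hz, 50 Hz.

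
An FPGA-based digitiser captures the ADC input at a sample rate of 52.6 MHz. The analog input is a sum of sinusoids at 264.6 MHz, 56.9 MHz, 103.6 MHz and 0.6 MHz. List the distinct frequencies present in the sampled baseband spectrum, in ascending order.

0.6 MHz, 1.6 MHz, 4.3 MHz

fs/2 = 26.3 MHz.
264.6 MHz mod fs = 1.6 MHz.
1.6 MHz ≤ fs/2 = 26.3 MHz, appears at 1.6 MHz.
56.9 MHz mod fs = 4.3 MHz.
4.3 MHz ≤ fs/2 = 26.3 MHz, appears at 4.3 MHz.
103.6 MHz mod fs = 51 MHz.
51 MHz > fs/2 = 26.3 MHz, folds to fs − 51 MHz = 1.6 MHz.
0.6 MHz ≤ fs/2 = 26.3 MHz, passes unchanged.
Distinct values: {0.6 MHz, 1.6 MHz, 4.3 MHz}.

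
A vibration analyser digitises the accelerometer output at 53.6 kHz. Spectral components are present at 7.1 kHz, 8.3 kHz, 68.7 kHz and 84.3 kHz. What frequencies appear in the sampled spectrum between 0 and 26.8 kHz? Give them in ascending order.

7.1 kHz, 8.3 kHz, 15.1 kHz, 22.9 kHz

fs/2 = 26.8 kHz.
7.1 kHz ≤ fs/2 = 26.8 kHz, passes unchanged.
8.3 kHz ≤ fs/2 = 26.8 kHz, passes unchanged.
68.7 kHz mod fs = 15.1 kHz.
15.1 kHz ≤ fs/2 = 26.8 kHz, appears at 15.1 kHz.
84.3 kHz mod fs = 30.7 kHz.
30.7 kHz > fs/2 = 26.8 kHz, folds to fs − 30.7 kHz = 22.9 kHz.
Distinct values: {7.1 kHz, 8.3 kHz, 15.1 kHz, 22.9 kHz}.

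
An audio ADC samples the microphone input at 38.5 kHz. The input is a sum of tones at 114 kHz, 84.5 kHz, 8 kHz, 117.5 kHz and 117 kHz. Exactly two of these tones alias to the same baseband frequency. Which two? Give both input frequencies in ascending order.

fs/2 = 19.25 kHz.
114 kHz mod fs = 37 kHz.
37 kHz > fs/2 = 19.25 kHz, folds to fs − 37 kHz = 1.5 kHz.
84.5 kHz mod fs = 7.5 kHz.
7.5 kHz ≤ fs/2 = 19.25 kHz, appears at 7.5 kHz.
8 kHz ≤ fs/2 = 19.25 kHz, passes unchanged.
117.5 kHz mod fs = 2 kHz.
2 kHz ≤ fs/2 = 19.25 kHz, appears at 2 kHz.
117 kHz mod fs = 1.5 kHz.
1.5 kHz ≤ fs/2 = 19.25 kHz, appears at 1.5 kHz.
114 kHz and 117 kHz both map to 1.5 kHz.

114 kHz, 117 kHz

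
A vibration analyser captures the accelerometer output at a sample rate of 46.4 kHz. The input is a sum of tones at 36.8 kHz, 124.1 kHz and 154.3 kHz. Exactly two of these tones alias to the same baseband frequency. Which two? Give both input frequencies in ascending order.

124.1 kHz, 154.3 kHz

fs/2 = 23.2 kHz.
36.8 kHz > fs/2 = 23.2 kHz, folds to fs − 36.8 kHz = 9.6 kHz.
124.1 kHz mod fs = 31.3 kHz.
31.3 kHz > fs/2 = 23.2 kHz, folds to fs − 31.3 kHz = 15.1 kHz.
154.3 kHz mod fs = 15.1 kHz.
15.1 kHz ≤ fs/2 = 23.2 kHz, appears at 15.1 kHz.
124.1 kHz and 154.3 kHz both map to 15.1 kHz.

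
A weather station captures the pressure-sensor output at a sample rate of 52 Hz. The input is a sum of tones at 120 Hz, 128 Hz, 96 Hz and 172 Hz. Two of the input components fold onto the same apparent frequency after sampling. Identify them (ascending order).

120 Hz, 172 Hz

fs/2 = 26 Hz.
120 Hz mod fs = 16 Hz.
16 Hz ≤ fs/2 = 26 Hz, appears at 16 Hz.
128 Hz mod fs = 24 Hz.
24 Hz ≤ fs/2 = 26 Hz, appears at 24 Hz.
96 Hz mod fs = 44 Hz.
44 Hz > fs/2 = 26 Hz, folds to fs − 44 Hz = 8 Hz.
172 Hz mod fs = 16 Hz.
16 Hz ≤ fs/2 = 26 Hz, appears at 16 Hz.
120 Hz and 172 Hz both map to 16 Hz.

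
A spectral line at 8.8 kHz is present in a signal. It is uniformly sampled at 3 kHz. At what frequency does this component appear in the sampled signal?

8.8 kHz mod fs = 2.8 kHz.
2.8 kHz > fs/2 = 1.5 kHz, folds to fs − 2.8 kHz = 0.2 kHz.

0.2 kHz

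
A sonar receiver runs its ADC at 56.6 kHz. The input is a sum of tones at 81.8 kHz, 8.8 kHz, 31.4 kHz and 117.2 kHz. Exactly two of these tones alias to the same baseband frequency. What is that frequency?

fs/2 = 28.3 kHz.
81.8 kHz mod fs = 25.2 kHz.
25.2 kHz ≤ fs/2 = 28.3 kHz, appears at 25.2 kHz.
8.8 kHz ≤ fs/2 = 28.3 kHz, passes unchanged.
31.4 kHz > fs/2 = 28.3 kHz, folds to fs − 31.4 kHz = 25.2 kHz.
117.2 kHz mod fs = 4 kHz.
4 kHz ≤ fs/2 = 28.3 kHz, appears at 4 kHz.
31.4 kHz and 81.8 kHz both map to 25.2 kHz.

25.2 kHz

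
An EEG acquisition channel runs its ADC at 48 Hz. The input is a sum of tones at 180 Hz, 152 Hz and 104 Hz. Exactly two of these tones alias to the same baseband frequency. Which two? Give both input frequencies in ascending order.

fs/2 = 24 Hz.
180 Hz mod fs = 36 Hz.
36 Hz > fs/2 = 24 Hz, folds to fs − 36 Hz = 12 Hz.
152 Hz mod fs = 8 Hz.
8 Hz ≤ fs/2 = 24 Hz, appears at 8 Hz.
104 Hz mod fs = 8 Hz.
8 Hz ≤ fs/2 = 24 Hz, appears at 8 Hz.
104 Hz and 152 Hz both map to 8 Hz.

104 Hz, 152 Hz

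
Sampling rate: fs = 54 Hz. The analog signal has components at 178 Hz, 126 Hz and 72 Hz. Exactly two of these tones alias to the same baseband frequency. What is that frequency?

fs/2 = 27 Hz.
178 Hz mod fs = 16 Hz.
16 Hz ≤ fs/2 = 27 Hz, appears at 16 Hz.
126 Hz mod fs = 18 Hz.
18 Hz ≤ fs/2 = 27 Hz, appears at 18 Hz.
72 Hz mod fs = 18 Hz.
18 Hz ≤ fs/2 = 27 Hz, appears at 18 Hz.
72 Hz and 126 Hz both map to 18 Hz.

18 Hz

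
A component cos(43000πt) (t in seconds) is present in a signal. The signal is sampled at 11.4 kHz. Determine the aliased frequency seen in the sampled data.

1.3 kHz

ω = 43000π rad/s → f = ω/(2π) = 21500 Hz = 21.5 kHz.
21.5 kHz mod fs = 10.1 kHz.
10.1 kHz > fs/2 = 5.7 kHz, folds to fs − 10.1 kHz = 1.3 kHz.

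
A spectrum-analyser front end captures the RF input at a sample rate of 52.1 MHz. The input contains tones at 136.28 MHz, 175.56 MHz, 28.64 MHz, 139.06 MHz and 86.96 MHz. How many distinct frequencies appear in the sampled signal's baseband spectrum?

4

fs/2 = 26.05 MHz.
136.28 MHz mod fs = 32.08 MHz.
32.08 MHz > fs/2 = 26.05 MHz, folds to fs − 32.08 MHz = 20.02 MHz.
175.56 MHz mod fs = 19.26 MHz.
19.26 MHz ≤ fs/2 = 26.05 MHz, appears at 19.26 MHz.
28.64 MHz > fs/2 = 26.05 MHz, folds to fs − 28.64 MHz = 23.46 MHz.
139.06 MHz mod fs = 34.86 MHz.
34.86 MHz > fs/2 = 26.05 MHz, folds to fs − 34.86 MHz = 17.24 MHz.
86.96 MHz mod fs = 34.86 MHz.
34.86 MHz > fs/2 = 26.05 MHz, folds to fs − 34.86 MHz = 17.24 MHz.
Distinct values: {17.24 MHz, 19.26 MHz, 20.02 MHz, 23.46 MHz} → 4.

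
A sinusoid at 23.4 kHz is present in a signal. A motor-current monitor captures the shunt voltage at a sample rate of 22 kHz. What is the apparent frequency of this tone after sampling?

23.4 kHz mod fs = 1.4 kHz.
1.4 kHz ≤ fs/2 = 11 kHz, appears at 1.4 kHz.

1.4 kHz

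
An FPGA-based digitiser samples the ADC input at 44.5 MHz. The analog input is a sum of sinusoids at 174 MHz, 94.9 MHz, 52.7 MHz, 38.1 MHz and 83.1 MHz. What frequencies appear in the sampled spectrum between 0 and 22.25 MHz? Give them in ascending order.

4 MHz, 5.9 MHz, 6.4 MHz, 8.2 MHz

fs/2 = 22.25 MHz.
174 MHz mod fs = 40.5 MHz.
40.5 MHz > fs/2 = 22.25 MHz, folds to fs − 40.5 MHz = 4 MHz.
94.9 MHz mod fs = 5.9 MHz.
5.9 MHz ≤ fs/2 = 22.25 MHz, appears at 5.9 MHz.
52.7 MHz mod fs = 8.2 MHz.
8.2 MHz ≤ fs/2 = 22.25 MHz, appears at 8.2 MHz.
38.1 MHz > fs/2 = 22.25 MHz, folds to fs − 38.1 MHz = 6.4 MHz.
83.1 MHz mod fs = 38.6 MHz.
38.6 MHz > fs/2 = 22.25 MHz, folds to fs − 38.6 MHz = 5.9 MHz.
Distinct values: {4 MHz, 5.9 MHz, 6.4 MHz, 8.2 MHz}.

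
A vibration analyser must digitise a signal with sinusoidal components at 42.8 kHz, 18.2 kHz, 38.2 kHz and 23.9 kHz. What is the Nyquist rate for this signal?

Highest-frequency component: 42.8 kHz.
Nyquist rate = 2 × 42.8 kHz = 85.6 kHz.

85.6 kHz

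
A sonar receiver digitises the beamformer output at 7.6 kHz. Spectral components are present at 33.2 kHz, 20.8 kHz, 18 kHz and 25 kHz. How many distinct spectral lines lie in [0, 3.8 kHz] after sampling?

3

fs/2 = 3.8 kHz.
33.2 kHz mod fs = 2.8 kHz.
2.8 kHz ≤ fs/2 = 3.8 kHz, appears at 2.8 kHz.
20.8 kHz mod fs = 5.6 kHz.
5.6 kHz > fs/2 = 3.8 kHz, folds to fs − 5.6 kHz = 2 kHz.
18 kHz mod fs = 2.8 kHz.
2.8 kHz ≤ fs/2 = 3.8 kHz, appears at 2.8 kHz.
25 kHz mod fs = 2.2 kHz.
2.2 kHz ≤ fs/2 = 3.8 kHz, appears at 2.2 kHz.
Distinct values: {2 kHz, 2.2 kHz, 2.8 kHz} → 3.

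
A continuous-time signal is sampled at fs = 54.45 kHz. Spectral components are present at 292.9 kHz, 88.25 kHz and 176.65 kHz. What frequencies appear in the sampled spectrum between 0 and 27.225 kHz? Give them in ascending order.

13.3 kHz, 20.65 kHz

fs/2 = 27.225 kHz.
292.9 kHz mod fs = 20.65 kHz.
20.65 kHz ≤ fs/2 = 27.225 kHz, appears at 20.65 kHz.
88.25 kHz mod fs = 33.8 kHz.
33.8 kHz > fs/2 = 27.225 kHz, folds to fs − 33.8 kHz = 20.65 kHz.
176.65 kHz mod fs = 13.3 kHz.
13.3 kHz ≤ fs/2 = 27.225 kHz, appears at 13.3 kHz.
Distinct values: {13.3 kHz, 20.65 kHz}.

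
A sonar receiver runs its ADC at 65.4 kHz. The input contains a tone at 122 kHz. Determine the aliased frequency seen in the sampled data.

122 kHz mod fs = 56.6 kHz.
56.6 kHz > fs/2 = 32.7 kHz, folds to fs − 56.6 kHz = 8.8 kHz.

8.8 kHz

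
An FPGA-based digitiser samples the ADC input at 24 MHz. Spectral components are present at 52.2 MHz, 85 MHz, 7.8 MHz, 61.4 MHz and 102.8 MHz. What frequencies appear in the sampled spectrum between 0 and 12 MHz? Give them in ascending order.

fs/2 = 12 MHz.
52.2 MHz mod fs = 4.2 MHz.
4.2 MHz ≤ fs/2 = 12 MHz, appears at 4.2 MHz.
85 MHz mod fs = 13 MHz.
13 MHz > fs/2 = 12 MHz, folds to fs − 13 MHz = 11 MHz.
7.8 MHz ≤ fs/2 = 12 MHz, passes unchanged.
61.4 MHz mod fs = 13.4 MHz.
13.4 MHz > fs/2 = 12 MHz, folds to fs − 13.4 MHz = 10.6 MHz.
102.8 MHz mod fs = 6.8 MHz.
6.8 MHz ≤ fs/2 = 12 MHz, appears at 6.8 MHz.
Distinct values: {4.2 MHz, 6.8 MHz, 7.8 MHz, 10.6 MHz, 11 MHz}.

4.2 MHz, 6.8 MHz, 7.8 MHz, 10.6 MHz, 11 MHz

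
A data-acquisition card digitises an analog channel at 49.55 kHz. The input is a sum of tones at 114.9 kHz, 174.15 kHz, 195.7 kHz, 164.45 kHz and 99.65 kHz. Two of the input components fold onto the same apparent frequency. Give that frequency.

fs/2 = 24.775 kHz.
114.9 kHz mod fs = 15.8 kHz.
15.8 kHz ≤ fs/2 = 24.775 kHz, appears at 15.8 kHz.
174.15 kHz mod fs = 25.5 kHz.
25.5 kHz > fs/2 = 24.775 kHz, folds to fs − 25.5 kHz = 24.05 kHz.
195.7 kHz mod fs = 47.05 kHz.
47.05 kHz > fs/2 = 24.775 kHz, folds to fs − 47.05 kHz = 2.5 kHz.
164.45 kHz mod fs = 15.8 kHz.
15.8 kHz ≤ fs/2 = 24.775 kHz, appears at 15.8 kHz.
99.65 kHz mod fs = 0.55 kHz.
0.55 kHz ≤ fs/2 = 24.775 kHz, appears at 0.55 kHz.
114.9 kHz and 164.45 kHz both map to 15.8 kHz.

15.8 kHz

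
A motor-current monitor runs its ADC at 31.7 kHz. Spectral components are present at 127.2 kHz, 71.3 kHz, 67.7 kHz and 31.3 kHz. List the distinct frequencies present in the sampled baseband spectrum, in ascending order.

fs/2 = 15.85 kHz.
127.2 kHz mod fs = 0.4 kHz.
0.4 kHz ≤ fs/2 = 15.85 kHz, appears at 0.4 kHz.
71.3 kHz mod fs = 7.9 kHz.
7.9 kHz ≤ fs/2 = 15.85 kHz, appears at 7.9 kHz.
67.7 kHz mod fs = 4.3 kHz.
4.3 kHz ≤ fs/2 = 15.85 kHz, appears at 4.3 kHz.
31.3 kHz > fs/2 = 15.85 kHz, folds to fs − 31.3 kHz = 0.4 kHz.
Distinct values: {0.4 kHz, 4.3 kHz, 7.9 kHz}.

0.4 kHz, 4.3 kHz, 7.9 kHz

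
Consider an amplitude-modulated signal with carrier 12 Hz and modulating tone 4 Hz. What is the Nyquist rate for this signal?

32 Hz

AM sidebands sit at fc ± fm = 8 Hz and 16 Hz.
Highest-frequency component: 16 Hz.
Nyquist rate = 2 × 16 Hz = 32 Hz.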